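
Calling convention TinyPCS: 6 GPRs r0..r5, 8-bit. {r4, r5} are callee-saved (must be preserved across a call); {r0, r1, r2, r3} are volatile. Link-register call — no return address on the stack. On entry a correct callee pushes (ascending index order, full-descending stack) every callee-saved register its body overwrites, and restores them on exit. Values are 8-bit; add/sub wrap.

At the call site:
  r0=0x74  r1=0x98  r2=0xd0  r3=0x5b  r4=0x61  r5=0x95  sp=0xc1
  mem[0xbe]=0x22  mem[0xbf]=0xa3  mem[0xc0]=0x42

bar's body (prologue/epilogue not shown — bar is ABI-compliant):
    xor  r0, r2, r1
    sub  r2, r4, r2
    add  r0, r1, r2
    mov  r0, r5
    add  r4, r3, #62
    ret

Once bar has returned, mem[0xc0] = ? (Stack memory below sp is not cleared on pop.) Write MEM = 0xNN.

MEM = 0x61

prologue: push r4 → mem[0xc0]=0x61, sp=0xc0
body[0] xor  r0, r2, r1 → r0=0x48
body[1] sub  r2, r4, r2 → r2=0x91
body[2] add  r0, r1, r2 → r0=0x29
body[3] mov  r0, r5 → r0=0x95
body[4] add  r4, r3, #62 → r4=0x99
epilogue: pop r4=0x61, sp=0xc1
prologue pushed ['r4'] at ['0xc0']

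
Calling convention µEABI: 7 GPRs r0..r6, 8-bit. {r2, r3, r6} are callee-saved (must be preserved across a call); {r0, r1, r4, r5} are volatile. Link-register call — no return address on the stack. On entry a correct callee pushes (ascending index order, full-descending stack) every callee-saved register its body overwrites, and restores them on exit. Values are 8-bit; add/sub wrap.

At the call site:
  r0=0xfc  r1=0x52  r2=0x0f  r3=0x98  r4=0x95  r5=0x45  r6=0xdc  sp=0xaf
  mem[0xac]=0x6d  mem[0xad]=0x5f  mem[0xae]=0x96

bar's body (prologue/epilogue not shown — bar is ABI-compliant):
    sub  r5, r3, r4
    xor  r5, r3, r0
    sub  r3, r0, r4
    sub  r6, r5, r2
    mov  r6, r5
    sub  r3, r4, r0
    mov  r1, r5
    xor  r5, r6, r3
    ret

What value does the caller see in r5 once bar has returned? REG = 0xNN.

prologue: push r3 → mem[0xae]=0x98, sp=0xae
prologue: push r6 → mem[0xad]=0xdc, sp=0xad
body[0] sub  r5, r3, r4 → r5=0x03
body[1] xor  r5, r3, r0 → r5=0x64
body[2] sub  r3, r0, r4 → r3=0x67
body[3] sub  r6, r5, r2 → r6=0x55
body[4] mov  r6, r5 → r6=0x64
body[5] sub  r3, r4, r0 → r3=0x99
body[6] mov  r1, r5 → r1=0x64
body[7] xor  r5, r6, r3 → r5=0xfd
epilogue: pop r6=0xdc, sp=0xae
epilogue: pop r3=0x98, sp=0xaf
r5 is caller-saved → body value

REG = 0xfd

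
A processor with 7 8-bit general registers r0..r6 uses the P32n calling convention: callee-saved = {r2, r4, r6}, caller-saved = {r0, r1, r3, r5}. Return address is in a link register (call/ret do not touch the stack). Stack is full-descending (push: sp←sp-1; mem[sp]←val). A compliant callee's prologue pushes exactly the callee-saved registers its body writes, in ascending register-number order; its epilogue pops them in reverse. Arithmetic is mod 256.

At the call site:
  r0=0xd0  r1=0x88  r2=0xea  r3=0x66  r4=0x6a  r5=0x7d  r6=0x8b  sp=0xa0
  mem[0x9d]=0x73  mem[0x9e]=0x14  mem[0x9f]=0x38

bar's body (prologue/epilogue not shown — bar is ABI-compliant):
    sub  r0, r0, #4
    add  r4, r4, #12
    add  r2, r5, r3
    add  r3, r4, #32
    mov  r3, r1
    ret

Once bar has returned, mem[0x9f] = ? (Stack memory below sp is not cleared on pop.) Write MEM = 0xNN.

prologue: push r2 -> mem[0x9f]=0xea, sp=0x9f
prologue: push r4 -> mem[0x9e]=0x6a, sp=0x9e
body[0] sub  r0, r0, #4 -> r0=0xcc
body[1] add  r4, r4, #12 -> r4=0x76
body[2] add  r2, r5, r3 -> r2=0xe3
body[3] add  r3, r4, #32 -> r3=0x96
body[4] mov  r3, r1 -> r3=0x88
epilogue: pop r4=0x6a, sp=0x9f
epilogue: pop r2=0xea, sp=0xa0
prologue pushed ['r2', 'r4'] at ['0x9f', '0x9e']

MEM = 0xea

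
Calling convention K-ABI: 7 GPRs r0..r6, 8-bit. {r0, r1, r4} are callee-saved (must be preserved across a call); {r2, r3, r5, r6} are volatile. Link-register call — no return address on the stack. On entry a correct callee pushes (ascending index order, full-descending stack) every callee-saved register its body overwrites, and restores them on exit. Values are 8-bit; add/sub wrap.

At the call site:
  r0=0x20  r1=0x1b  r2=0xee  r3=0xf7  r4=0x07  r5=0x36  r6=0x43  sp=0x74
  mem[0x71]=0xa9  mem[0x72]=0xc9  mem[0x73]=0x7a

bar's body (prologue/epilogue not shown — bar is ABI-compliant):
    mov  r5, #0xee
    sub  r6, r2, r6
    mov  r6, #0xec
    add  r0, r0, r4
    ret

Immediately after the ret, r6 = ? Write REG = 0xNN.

prologue: push r0 → mem[0x73]=0x20, sp=0x73
body[0] mov  r5, #0xee → r5=0xee
body[1] sub  r6, r2, r6 → r6=0xab
body[2] mov  r6, #0xec → r6=0xec
body[3] add  r0, r0, r4 → r0=0x27
epilogue: pop r0=0x20, sp=0x74
r6 is caller-saved → body value

REG = 0xec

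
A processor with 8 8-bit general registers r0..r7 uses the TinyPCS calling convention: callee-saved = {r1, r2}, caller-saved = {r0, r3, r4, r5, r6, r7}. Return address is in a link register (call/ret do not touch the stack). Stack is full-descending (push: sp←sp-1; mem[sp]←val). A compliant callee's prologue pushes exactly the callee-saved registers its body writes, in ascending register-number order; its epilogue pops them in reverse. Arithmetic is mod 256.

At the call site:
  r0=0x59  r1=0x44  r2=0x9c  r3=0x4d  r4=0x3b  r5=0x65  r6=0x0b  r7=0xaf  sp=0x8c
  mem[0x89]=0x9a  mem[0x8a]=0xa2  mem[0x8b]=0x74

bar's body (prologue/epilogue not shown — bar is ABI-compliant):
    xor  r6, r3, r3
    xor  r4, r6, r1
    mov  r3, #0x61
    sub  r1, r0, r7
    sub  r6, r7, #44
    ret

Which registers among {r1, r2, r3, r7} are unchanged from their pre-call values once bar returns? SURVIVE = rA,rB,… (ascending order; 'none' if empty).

SURVIVE = r1,r2,r7

prologue: push r1 -> mem[0x8b]=0x44, sp=0x8b
body[0] xor  r6, r3, r3 -> r6=0x00
body[1] xor  r4, r6, r1 -> r4=0x44
body[2] mov  r3, #0x61 -> r3=0x61
body[3] sub  r1, r0, r7 -> r1=0xaa
body[4] sub  r6, r7, #44 -> r6=0x83
epilogue: pop r1=0x44, sp=0x8c
r1: callee-saved, written=True
r2: callee-saved, written=False
r3: caller-saved, written=True
r7: caller-saved, written=False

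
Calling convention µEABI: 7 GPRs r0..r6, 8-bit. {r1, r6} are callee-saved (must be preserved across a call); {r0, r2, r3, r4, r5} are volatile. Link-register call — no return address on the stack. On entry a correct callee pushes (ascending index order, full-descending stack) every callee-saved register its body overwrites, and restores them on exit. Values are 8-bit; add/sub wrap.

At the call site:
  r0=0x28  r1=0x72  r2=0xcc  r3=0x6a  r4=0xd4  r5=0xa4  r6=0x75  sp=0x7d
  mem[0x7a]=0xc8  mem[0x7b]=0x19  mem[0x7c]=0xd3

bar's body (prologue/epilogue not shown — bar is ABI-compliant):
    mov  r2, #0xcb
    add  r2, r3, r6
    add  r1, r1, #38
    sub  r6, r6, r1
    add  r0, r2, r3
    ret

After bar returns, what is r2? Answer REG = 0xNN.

prologue: push r1 -> mem[0x7c]=0x72, sp=0x7c
prologue: push r6 -> mem[0x7b]=0x75, sp=0x7b
body[0] mov  r2, #0xcb -> r2=0xcb
body[1] add  r2, r3, r6 -> r2=0xdf
body[2] add  r1, r1, #38 -> r1=0x98
body[3] sub  r6, r6, r1 -> r6=0xdd
body[4] add  r0, r2, r3 -> r0=0x49
epilogue: pop r6=0x75, sp=0x7c
epilogue: pop r1=0x72, sp=0x7d
r2 is caller-saved -> body value

REG = 0xdf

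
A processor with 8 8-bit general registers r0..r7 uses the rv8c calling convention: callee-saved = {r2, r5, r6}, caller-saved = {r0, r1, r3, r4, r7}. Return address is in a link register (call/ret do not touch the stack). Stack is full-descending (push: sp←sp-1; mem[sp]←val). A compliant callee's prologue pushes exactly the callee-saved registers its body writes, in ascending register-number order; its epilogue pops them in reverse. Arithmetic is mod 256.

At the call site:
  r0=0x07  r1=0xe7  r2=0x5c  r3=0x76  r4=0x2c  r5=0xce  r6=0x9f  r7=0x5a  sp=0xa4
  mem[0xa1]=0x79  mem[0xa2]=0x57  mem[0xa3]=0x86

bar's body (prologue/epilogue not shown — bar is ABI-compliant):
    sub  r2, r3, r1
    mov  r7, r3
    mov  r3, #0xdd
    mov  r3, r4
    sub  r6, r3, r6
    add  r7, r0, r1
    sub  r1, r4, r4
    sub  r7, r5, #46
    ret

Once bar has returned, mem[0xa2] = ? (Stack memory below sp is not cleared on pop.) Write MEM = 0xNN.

prologue: push r2 -> mem[0xa3]=0x5c, sp=0xa3
prologue: push r6 -> mem[0xa2]=0x9f, sp=0xa2
body[0] sub  r2, r3, r1 -> r2=0x8f
body[1] mov  r7, r3 -> r7=0x76
body[2] mov  r3, #0xdd -> r3=0xdd
body[3] mov  r3, r4 -> r3=0x2c
body[4] sub  r6, r3, r6 -> r6=0x8d
body[5] add  r7, r0, r1 -> r7=0xee
body[6] sub  r1, r4, r4 -> r1=0x00
body[7] sub  r7, r5, #46 -> r7=0xa0
epilogue: pop r6=0x9f, sp=0xa3
epilogue: pop r2=0x5c, sp=0xa4
prologue pushed ['r2', 'r6'] at ['0xa3', '0xa2']

MEM = 0x9f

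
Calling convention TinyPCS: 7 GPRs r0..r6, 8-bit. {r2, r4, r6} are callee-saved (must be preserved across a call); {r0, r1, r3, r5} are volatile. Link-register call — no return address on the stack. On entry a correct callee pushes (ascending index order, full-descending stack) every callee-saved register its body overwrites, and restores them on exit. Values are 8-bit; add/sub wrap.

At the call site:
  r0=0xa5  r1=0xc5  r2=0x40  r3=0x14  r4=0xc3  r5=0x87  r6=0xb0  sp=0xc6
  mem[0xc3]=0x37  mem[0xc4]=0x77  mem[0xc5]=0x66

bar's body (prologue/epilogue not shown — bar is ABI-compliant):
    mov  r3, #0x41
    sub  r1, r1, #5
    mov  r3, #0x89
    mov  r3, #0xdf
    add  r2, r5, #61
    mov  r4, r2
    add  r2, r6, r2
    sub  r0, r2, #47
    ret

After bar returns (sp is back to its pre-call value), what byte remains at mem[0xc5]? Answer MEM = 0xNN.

MEM = 0x40

prologue: push r2 → mem[0xc5]=0x40, sp=0xc5
prologue: push r4 → mem[0xc4]=0xc3, sp=0xc4
body[0] mov  r3, #0x41 → r3=0x41
body[1] sub  r1, r1, #5 → r1=0xc0
body[2] mov  r3, #0x89 → r3=0x89
body[3] mov  r3, #0xdf → r3=0xdf
body[4] add  r2, r5, #61 → r2=0xc4
body[5] mov  r4, r2 → r4=0xc4
body[6] add  r2, r6, r2 → r2=0x74
body[7] sub  r0, r2, #47 → r0=0x45
epilogue: pop r4=0xc3, sp=0xc5
epilogue: pop r2=0x40, sp=0xc6
prologue pushed ['r2', 'r4'] at ['0xc5', '0xc4']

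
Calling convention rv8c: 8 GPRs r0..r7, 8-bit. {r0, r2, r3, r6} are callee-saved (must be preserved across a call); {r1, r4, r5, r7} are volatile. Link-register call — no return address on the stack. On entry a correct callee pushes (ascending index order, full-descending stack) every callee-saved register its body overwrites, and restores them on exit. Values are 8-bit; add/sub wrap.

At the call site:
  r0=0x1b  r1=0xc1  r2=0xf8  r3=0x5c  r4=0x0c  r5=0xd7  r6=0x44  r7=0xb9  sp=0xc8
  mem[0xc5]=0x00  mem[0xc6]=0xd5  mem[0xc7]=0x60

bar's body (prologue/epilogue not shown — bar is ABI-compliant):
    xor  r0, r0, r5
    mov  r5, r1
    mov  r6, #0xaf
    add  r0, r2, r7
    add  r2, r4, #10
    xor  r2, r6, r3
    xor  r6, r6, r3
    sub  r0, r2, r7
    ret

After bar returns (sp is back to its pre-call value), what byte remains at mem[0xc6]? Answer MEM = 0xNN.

MEM = 0xf8

prologue: push r0 -> mem[0xc7]=0x1b, sp=0xc7
prologue: push r2 -> mem[0xc6]=0xf8, sp=0xc6
prologue: push r6 -> mem[0xc5]=0x44, sp=0xc5
body[0] xor  r0, r0, r5 -> r0=0xcc
body[1] mov  r5, r1 -> r5=0xc1
body[2] mov  r6, #0xaf -> r6=0xaf
body[3] add  r0, r2, r7 -> r0=0xb1
body[4] add  r2, r4, #10 -> r2=0x16
body[5] xor  r2, r6, r3 -> r2=0xf3
body[6] xor  r6, r6, r3 -> r6=0xf3
body[7] sub  r0, r2, r7 -> r0=0x3a
epilogue: pop r6=0x44, sp=0xc6
epilogue: pop r2=0xf8, sp=0xc7
epilogue: pop r0=0x1b, sp=0xc8
prologue pushed ['r0', 'r2', 'r6'] at ['0xc7', '0xc6', '0xc5']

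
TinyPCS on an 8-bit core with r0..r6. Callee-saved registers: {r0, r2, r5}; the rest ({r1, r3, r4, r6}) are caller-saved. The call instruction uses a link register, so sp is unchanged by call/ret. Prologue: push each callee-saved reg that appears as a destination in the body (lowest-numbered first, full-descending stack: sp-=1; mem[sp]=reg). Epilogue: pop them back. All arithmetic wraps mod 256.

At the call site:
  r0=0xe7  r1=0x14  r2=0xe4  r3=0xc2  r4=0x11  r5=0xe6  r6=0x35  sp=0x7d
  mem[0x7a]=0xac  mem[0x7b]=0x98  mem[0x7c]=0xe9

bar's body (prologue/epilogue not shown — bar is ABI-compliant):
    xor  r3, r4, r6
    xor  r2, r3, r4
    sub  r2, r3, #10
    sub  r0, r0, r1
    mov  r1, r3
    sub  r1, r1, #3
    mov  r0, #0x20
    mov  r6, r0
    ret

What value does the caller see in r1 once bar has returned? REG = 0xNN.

REG = 0x21

prologue: push r0 → mem[0x7c]=0xe7, sp=0x7c
prologue: push r2 → mem[0x7b]=0xe4, sp=0x7b
body[0] xor  r3, r4, r6 → r3=0x24
body[1] xor  r2, r3, r4 → r2=0x35
body[2] sub  r2, r3, #10 → r2=0x1a
body[3] sub  r0, r0, r1 → r0=0xd3
body[4] mov  r1, r3 → r1=0x24
body[5] sub  r1, r1, #3 → r1=0x21
body[6] mov  r0, #0x20 → r0=0x20
body[7] mov  r6, r0 → r6=0x20
epilogue: pop r2=0xe4, sp=0x7c
epilogue: pop r0=0xe7, sp=0x7d
r1 is caller-saved → body value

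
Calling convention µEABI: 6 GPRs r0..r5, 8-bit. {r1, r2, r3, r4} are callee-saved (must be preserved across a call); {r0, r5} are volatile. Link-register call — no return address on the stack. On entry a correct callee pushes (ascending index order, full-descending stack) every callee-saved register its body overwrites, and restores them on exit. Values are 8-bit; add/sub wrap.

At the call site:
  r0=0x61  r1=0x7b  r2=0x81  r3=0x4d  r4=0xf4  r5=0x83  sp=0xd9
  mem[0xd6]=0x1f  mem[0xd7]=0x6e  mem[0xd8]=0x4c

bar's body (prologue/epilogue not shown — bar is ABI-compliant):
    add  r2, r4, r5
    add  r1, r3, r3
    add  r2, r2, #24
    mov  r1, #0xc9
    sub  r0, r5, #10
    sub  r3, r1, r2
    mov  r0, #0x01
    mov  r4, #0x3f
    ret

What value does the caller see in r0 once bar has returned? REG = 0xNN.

prologue: push r1 -> mem[0xd8]=0x7b, sp=0xd8
prologue: push r2 -> mem[0xd7]=0x81, sp=0xd7
prologue: push r3 -> mem[0xd6]=0x4d, sp=0xd6
prologue: push r4 -> mem[0xd5]=0xf4, sp=0xd5
body[0] add  r2, r4, r5 -> r2=0x77
body[1] add  r1, r3, r3 -> r1=0x9a
body[2] add  r2, r2, #24 -> r2=0x8f
body[3] mov  r1, #0xc9 -> r1=0xc9
body[4] sub  r0, r5, #10 -> r0=0x79
body[5] sub  r3, r1, r2 -> r3=0x3a
body[6] mov  r0, #0x01 -> r0=0x01
body[7] mov  r4, #0x3f -> r4=0x3f
epilogue: pop r4=0xf4, sp=0xd6
epilogue: pop r3=0x4d, sp=0xd7
epilogue: pop r2=0x81, sp=0xd8
epilogue: pop r1=0x7b, sp=0xd9
r0 is caller-saved -> body value

REG = 0x01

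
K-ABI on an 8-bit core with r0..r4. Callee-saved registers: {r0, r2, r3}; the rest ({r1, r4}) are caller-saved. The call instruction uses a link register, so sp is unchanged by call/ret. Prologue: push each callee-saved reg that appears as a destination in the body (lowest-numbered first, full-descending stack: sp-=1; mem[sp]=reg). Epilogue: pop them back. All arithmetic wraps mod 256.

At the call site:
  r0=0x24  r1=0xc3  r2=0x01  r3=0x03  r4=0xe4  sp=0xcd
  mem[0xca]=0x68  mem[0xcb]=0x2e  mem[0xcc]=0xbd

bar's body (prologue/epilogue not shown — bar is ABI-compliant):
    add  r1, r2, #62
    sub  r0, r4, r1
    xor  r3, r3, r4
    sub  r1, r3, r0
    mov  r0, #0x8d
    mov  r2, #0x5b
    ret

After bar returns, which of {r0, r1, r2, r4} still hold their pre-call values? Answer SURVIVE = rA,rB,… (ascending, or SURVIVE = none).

SURVIVE = r0,r2,r4

prologue: push r0 → mem[0xcc]=0x24, sp=0xcc
prologue: push r2 → mem[0xcb]=0x01, sp=0xcb
prologue: push r3 → mem[0xca]=0x03, sp=0xca
body[0] add  r1, r2, #62 → r1=0x3f
body[1] sub  r0, r4, r1 → r0=0xa5
body[2] xor  r3, r3, r4 → r3=0xe7
body[3] sub  r1, r3, r0 → r1=0x42
body[4] mov  r0, #0x8d → r0=0x8d
body[5] mov  r2, #0x5b → r2=0x5b
epilogue: pop r3=0x03, sp=0xcb
epilogue: pop r2=0x01, sp=0xcc
epilogue: pop r0=0x24, sp=0xcd
r0: callee-saved, written=True
r1: caller-saved, written=True
r2: callee-saved, written=True
r4: caller-saved, written=False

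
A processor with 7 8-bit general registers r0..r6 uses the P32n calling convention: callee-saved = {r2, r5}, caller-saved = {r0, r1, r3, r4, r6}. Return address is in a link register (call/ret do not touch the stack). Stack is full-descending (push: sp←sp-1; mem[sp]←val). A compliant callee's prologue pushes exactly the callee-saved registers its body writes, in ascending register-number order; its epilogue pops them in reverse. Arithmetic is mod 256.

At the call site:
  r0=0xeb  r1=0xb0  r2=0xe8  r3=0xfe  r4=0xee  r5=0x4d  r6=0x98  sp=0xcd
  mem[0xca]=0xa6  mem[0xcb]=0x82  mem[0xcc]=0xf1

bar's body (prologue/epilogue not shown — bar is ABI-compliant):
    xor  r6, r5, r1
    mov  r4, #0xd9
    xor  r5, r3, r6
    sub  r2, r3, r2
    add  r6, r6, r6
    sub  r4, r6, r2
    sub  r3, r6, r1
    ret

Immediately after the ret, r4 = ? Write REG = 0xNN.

prologue: push r2 → mem[0xcc]=0xe8, sp=0xcc
prologue: push r5 → mem[0xcb]=0x4d, sp=0xcb
body[0] xor  r6, r5, r1 → r6=0xfd
body[1] mov  r4, #0xd9 → r4=0xd9
body[2] xor  r5, r3, r6 → r5=0x03
body[3] sub  r2, r3, r2 → r2=0x16
body[4] add  r6, r6, r6 → r6=0xfa
body[5] sub  r4, r6, r2 → r4=0xe4
body[6] sub  r3, r6, r1 → r3=0x4a
epilogue: pop r5=0x4d, sp=0xcc
epilogue: pop r2=0xe8, sp=0xcd
r4 is caller-saved → body value

REG = 0xe4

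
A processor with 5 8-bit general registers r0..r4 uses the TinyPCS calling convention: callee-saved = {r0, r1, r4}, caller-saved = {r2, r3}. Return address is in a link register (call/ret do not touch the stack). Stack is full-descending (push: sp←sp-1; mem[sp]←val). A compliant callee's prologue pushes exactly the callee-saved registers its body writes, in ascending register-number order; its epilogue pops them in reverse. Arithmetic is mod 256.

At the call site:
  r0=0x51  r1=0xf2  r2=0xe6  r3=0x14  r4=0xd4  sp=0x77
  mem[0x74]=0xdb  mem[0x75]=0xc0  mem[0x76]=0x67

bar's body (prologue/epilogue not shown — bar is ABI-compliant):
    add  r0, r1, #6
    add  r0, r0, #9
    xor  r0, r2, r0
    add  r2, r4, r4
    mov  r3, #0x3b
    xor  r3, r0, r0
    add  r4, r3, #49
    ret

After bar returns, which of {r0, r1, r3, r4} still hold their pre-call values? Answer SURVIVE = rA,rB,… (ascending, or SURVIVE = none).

SURVIVE = r0,r1,r4

prologue: push r0 → mem[0x76]=0x51, sp=0x76
prologue: push r4 → mem[0x75]=0xd4, sp=0x75
body[0] add  r0, r1, #6 → r0=0xf8
body[1] add  r0, r0, #9 → r0=0x01
body[2] xor  r0, r2, r0 → r0=0xe7
body[3] add  r2, r4, r4 → r2=0xa8
body[4] mov  r3, #0x3b → r3=0x3b
body[5] xor  r3, r0, r0 → r3=0x00
body[6] add  r4, r3, #49 → r4=0x31
epilogue: pop r4=0xd4, sp=0x76
epilogue: pop r0=0x51, sp=0x77
r0: callee-saved, written=True
r1: callee-saved, written=False
r3: caller-saved, written=True
r4: callee-saved, written=True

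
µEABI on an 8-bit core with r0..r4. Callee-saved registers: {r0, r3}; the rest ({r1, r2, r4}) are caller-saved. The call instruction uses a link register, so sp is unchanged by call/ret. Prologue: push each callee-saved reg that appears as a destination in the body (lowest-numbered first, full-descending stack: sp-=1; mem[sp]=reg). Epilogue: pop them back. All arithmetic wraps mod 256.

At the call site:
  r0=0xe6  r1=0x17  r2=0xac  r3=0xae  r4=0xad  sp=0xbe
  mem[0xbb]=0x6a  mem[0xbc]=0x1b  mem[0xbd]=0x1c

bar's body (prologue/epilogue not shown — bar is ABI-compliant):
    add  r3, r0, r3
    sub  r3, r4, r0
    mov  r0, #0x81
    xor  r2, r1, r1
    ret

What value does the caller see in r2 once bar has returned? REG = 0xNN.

REG = 0x00

prologue: push r0 → mem[0xbd]=0xe6, sp=0xbd
prologue: push r3 → mem[0xbc]=0xae, sp=0xbc
body[0] add  r3, r0, r3 → r3=0x94
body[1] sub  r3, r4, r0 → r3=0xc7
body[2] mov  r0, #0x81 → r0=0x81
body[3] xor  r2, r1, r1 → r2=0x00
epilogue: pop r3=0xae, sp=0xbd
epilogue: pop r0=0xe6, sp=0xbe
r2 is caller-saved → body value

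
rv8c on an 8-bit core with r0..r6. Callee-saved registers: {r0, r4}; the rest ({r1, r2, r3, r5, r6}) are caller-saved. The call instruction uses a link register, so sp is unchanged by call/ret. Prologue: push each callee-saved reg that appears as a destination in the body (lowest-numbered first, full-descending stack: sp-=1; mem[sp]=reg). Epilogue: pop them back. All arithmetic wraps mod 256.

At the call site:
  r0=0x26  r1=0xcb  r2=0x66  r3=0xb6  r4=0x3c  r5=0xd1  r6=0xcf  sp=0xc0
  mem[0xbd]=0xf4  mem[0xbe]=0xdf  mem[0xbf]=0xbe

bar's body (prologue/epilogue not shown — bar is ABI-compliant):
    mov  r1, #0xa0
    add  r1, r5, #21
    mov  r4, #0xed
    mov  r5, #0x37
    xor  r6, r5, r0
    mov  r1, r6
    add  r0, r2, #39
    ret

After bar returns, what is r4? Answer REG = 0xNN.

REG = 0x3c

prologue: push r0 -> mem[0xbf]=0x26, sp=0xbf
prologue: push r4 -> mem[0xbe]=0x3c, sp=0xbe
body[0] mov  r1, #0xa0 -> r1=0xa0
body[1] add  r1, r5, #21 -> r1=0xe6
body[2] mov  r4, #0xed -> r4=0xed
body[3] mov  r5, #0x37 -> r5=0x37
body[4] xor  r6, r5, r0 -> r6=0x11
body[5] mov  r1, r6 -> r1=0x11
body[6] add  r0, r2, #39 -> r0=0x8d
epilogue: pop r4=0x3c, sp=0xbf
epilogue: pop r0=0x26, sp=0xc0
r4 is callee-saved -> restored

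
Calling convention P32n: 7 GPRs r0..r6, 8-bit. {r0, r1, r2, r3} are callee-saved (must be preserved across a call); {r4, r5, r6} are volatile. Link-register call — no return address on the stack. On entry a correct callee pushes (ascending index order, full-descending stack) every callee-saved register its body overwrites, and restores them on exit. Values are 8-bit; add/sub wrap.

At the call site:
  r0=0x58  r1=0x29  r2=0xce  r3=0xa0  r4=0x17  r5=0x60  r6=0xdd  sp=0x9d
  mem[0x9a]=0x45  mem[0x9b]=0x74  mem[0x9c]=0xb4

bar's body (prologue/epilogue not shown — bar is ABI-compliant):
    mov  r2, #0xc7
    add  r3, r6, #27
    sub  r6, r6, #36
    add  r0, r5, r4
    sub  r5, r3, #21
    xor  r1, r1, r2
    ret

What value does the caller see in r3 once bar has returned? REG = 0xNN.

prologue: push r0 -> mem[0x9c]=0x58, sp=0x9c
prologue: push r1 -> mem[0x9b]=0x29, sp=0x9b
prologue: push r2 -> mem[0x9a]=0xce, sp=0x9a
prologue: push r3 -> mem[0x99]=0xa0, sp=0x99
body[0] mov  r2, #0xc7 -> r2=0xc7
body[1] add  r3, r6, #27 -> r3=0xf8
body[2] sub  r6, r6, #36 -> r6=0xb9
body[3] add  r0, r5, r4 -> r0=0x77
body[4] sub  r5, r3, #21 -> r5=0xe3
body[5] xor  r1, r1, r2 -> r1=0xee
epilogue: pop r3=0xa0, sp=0x9a
epilogue: pop r2=0xce, sp=0x9b
epilogue: pop r1=0x29, sp=0x9c
epilogue: pop r0=0x58, sp=0x9d
r3 is callee-saved -> restored

REG = 0xa0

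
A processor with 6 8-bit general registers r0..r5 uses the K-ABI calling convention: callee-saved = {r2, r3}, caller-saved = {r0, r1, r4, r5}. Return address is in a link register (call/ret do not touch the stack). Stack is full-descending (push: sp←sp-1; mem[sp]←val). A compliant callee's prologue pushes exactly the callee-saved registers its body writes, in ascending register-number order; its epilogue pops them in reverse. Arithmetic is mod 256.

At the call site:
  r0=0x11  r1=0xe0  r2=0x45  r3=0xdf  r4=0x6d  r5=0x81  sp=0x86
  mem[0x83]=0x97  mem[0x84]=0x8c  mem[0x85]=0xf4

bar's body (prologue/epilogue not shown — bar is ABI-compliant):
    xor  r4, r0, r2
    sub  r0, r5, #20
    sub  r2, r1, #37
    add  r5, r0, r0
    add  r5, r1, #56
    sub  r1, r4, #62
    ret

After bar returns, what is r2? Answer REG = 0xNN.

REG = 0x45

prologue: push r2 -> mem[0x85]=0x45, sp=0x85
body[0] xor  r4, r0, r2 -> r4=0x54
body[1] sub  r0, r5, #20 -> r0=0x6d
body[2] sub  r2, r1, #37 -> r2=0xbb
body[3] add  r5, r0, r0 -> r5=0xda
body[4] add  r5, r1, #56 -> r5=0x18
body[5] sub  r1, r4, #62 -> r1=0x16
epilogue: pop r2=0x45, sp=0x86
r2 is callee-saved -> restored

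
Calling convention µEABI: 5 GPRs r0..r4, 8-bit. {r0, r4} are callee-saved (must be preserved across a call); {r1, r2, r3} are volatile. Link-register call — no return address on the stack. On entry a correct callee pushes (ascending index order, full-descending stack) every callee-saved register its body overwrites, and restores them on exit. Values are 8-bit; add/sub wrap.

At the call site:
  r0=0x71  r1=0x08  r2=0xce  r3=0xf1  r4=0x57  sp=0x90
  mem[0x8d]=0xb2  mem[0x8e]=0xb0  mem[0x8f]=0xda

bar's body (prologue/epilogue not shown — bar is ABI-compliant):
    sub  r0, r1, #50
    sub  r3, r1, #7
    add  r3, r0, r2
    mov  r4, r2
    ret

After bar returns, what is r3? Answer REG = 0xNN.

prologue: push r0 -> mem[0x8f]=0x71, sp=0x8f
prologue: push r4 -> mem[0x8e]=0x57, sp=0x8e
body[0] sub  r0, r1, #50 -> r0=0xd6
body[1] sub  r3, r1, #7 -> r3=0x01
body[2] add  r3, r0, r2 -> r3=0xa4
body[3] mov  r4, r2 -> r4=0xce
epilogue: pop r4=0x57, sp=0x8f
epilogue: pop r0=0x71, sp=0x90
r3 is caller-saved -> body value

REG = 0xa4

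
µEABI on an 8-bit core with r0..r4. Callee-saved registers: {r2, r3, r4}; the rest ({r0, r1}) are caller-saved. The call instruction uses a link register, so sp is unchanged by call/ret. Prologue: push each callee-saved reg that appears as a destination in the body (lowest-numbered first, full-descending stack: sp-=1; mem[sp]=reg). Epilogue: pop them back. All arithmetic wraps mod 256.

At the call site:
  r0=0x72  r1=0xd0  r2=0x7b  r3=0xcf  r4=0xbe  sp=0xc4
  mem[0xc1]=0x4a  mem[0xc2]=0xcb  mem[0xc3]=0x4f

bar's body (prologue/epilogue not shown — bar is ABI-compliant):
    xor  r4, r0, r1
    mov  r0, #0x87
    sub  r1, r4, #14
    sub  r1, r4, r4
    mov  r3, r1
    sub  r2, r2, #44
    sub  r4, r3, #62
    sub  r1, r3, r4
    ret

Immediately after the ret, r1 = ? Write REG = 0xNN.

REG = 0x3e

prologue: push r2 → mem[0xc3]=0x7b, sp=0xc3
prologue: push r3 → mem[0xc2]=0xcf, sp=0xc2
prologue: push r4 → mem[0xc1]=0xbe, sp=0xc1
body[0] xor  r4, r0, r1 → r4=0xa2
body[1] mov  r0, #0x87 → r0=0x87
body[2] sub  r1, r4, #14 → r1=0x94
body[3] sub  r1, r4, r4 → r1=0x00
body[4] mov  r3, r1 → r3=0x00
body[5] sub  r2, r2, #44 → r2=0x4f
body[6] sub  r4, r3, #62 → r4=0xc2
body[7] sub  r1, r3, r4 → r1=0x3e
epilogue: pop r4=0xbe, sp=0xc2
epilogue: pop r3=0xcf, sp=0xc3
epilogue: pop r2=0x7b, sp=0xc4
r1 is caller-saved → body value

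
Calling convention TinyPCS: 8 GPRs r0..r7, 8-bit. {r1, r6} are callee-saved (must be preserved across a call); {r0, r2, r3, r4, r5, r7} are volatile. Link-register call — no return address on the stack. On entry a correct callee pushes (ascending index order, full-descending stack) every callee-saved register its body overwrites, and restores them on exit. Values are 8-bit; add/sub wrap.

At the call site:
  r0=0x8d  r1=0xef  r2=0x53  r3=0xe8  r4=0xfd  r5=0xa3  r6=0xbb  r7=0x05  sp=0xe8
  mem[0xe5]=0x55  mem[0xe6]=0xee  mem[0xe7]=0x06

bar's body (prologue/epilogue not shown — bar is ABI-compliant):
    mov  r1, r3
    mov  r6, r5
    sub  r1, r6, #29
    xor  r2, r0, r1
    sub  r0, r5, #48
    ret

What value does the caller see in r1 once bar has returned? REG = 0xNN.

prologue: push r1 -> mem[0xe7]=0xef, sp=0xe7
prologue: push r6 -> mem[0xe6]=0xbb, sp=0xe6
body[0] mov  r1, r3 -> r1=0xe8
body[1] mov  r6, r5 -> r6=0xa3
body[2] sub  r1, r6, #29 -> r1=0x86
body[3] xor  r2, r0, r1 -> r2=0x0b
body[4] sub  r0, r5, #48 -> r0=0x73
epilogue: pop r6=0xbb, sp=0xe7
epilogue: pop r1=0xef, sp=0xe8
r1 is callee-saved -> restored

REG = 0xef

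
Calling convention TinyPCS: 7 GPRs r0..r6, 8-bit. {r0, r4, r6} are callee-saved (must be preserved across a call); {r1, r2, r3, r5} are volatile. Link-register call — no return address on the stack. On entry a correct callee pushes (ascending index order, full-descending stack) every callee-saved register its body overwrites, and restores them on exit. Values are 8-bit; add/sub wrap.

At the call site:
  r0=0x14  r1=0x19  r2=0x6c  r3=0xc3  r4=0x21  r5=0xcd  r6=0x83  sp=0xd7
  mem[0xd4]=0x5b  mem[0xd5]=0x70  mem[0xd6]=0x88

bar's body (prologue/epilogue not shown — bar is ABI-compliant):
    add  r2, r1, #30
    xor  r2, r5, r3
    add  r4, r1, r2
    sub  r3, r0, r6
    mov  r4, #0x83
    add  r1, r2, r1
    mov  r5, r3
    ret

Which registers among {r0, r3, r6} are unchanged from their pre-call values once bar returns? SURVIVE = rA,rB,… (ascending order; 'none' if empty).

prologue: push r4 → mem[0xd6]=0x21, sp=0xd6
body[0] add  r2, r1, #30 → r2=0x37
body[1] xor  r2, r5, r3 → r2=0x0e
body[2] add  r4, r1, r2 → r4=0x27
body[3] sub  r3, r0, r6 → r3=0x91
body[4] mov  r4, #0x83 → r4=0x83
body[5] add  r1, r2, r1 → r1=0x27
body[6] mov  r5, r3 → r5=0x91
epilogue: pop r4=0x21, sp=0xd7
r0: callee-saved, written=False
r3: caller-saved, written=True
r6: callee-saved, written=False

SURVIVE = r0,r6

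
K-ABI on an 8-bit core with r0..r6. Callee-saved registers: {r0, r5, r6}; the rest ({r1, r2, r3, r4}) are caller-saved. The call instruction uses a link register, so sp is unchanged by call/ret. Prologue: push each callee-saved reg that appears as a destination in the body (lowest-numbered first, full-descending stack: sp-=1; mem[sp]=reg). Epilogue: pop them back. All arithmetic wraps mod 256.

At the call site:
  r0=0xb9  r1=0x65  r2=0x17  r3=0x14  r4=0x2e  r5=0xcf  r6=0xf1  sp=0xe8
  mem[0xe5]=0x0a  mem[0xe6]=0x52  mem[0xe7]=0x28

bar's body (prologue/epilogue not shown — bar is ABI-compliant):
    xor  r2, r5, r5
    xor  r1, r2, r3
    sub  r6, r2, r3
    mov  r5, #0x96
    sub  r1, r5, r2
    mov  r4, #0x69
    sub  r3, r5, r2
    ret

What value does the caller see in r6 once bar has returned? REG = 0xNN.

REG = 0xf1

prologue: push r5 → mem[0xe7]=0xcf, sp=0xe7
prologue: push r6 → mem[0xe6]=0xf1, sp=0xe6
body[0] xor  r2, r5, r5 → r2=0x00
body[1] xor  r1, r2, r3 → r1=0x14
body[2] sub  r6, r2, r3 → r6=0xec
body[3] mov  r5, #0x96 → r5=0x96
body[4] sub  r1, r5, r2 → r1=0x96
body[5] mov  r4, #0x69 → r4=0x69
body[6] sub  r3, r5, r2 → r3=0x96
epilogue: pop r6=0xf1, sp=0xe7
epilogue: pop r5=0xcf, sp=0xe8
r6 is callee-saved → restored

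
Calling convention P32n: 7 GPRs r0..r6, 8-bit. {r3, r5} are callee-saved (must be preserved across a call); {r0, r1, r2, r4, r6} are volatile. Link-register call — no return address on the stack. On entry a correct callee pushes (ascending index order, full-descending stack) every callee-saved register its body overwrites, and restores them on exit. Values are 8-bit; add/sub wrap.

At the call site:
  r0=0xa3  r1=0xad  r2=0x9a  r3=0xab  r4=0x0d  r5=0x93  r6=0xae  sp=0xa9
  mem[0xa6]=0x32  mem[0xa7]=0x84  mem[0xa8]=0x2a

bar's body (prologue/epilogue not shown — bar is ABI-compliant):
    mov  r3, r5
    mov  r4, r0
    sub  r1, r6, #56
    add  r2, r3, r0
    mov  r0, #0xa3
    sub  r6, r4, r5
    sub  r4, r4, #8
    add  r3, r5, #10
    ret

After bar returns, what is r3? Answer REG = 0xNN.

prologue: push r3 → mem[0xa8]=0xab, sp=0xa8
body[0] mov  r3, r5 → r3=0x93
body[1] mov  r4, r0 → r4=0xa3
body[2] sub  r1, r6, #56 → r1=0x76
body[3] add  r2, r3, r0 → r2=0x36
body[4] mov  r0, #0xa3 → r0=0xa3
body[5] sub  r6, r4, r5 → r6=0x10
body[6] sub  r4, r4, #8 → r4=0x9b
body[7] add  r3, r5, #10 → r3=0x9d
epilogue: pop r3=0xab, sp=0xa9
r3 is callee-saved → restored

REG = 0xab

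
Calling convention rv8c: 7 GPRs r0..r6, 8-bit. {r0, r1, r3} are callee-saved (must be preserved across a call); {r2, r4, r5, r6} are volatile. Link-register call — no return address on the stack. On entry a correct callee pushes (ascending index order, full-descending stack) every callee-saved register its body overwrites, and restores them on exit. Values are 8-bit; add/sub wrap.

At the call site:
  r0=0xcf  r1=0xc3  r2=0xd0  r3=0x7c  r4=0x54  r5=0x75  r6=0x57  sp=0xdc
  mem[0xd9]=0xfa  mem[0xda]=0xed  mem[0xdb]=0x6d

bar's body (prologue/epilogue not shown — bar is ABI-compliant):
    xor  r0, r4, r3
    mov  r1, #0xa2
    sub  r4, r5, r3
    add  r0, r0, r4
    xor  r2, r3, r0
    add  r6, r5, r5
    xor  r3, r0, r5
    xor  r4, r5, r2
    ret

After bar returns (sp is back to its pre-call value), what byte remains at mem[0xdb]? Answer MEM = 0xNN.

MEM = 0xcf

prologue: push r0 → mem[0xdb]=0xcf, sp=0xdb
prologue: push r1 → mem[0xda]=0xc3, sp=0xda
prologue: push r3 → mem[0xd9]=0x7c, sp=0xd9
body[0] xor  r0, r4, r3 → r0=0x28
body[1] mov  r1, #0xa2 → r1=0xa2
body[2] sub  r4, r5, r3 → r4=0xf9
body[3] add  r0, r0, r4 → r0=0x21
body[4] xor  r2, r3, r0 → r2=0x5d
body[5] add  r6, r5, r5 → r6=0xea
body[6] xor  r3, r0, r5 → r3=0x54
body[7] xor  r4, r5, r2 → r4=0x28
epilogue: pop r3=0x7c, sp=0xda
epilogue: pop r1=0xc3, sp=0xdb
epilogue: pop r0=0xcf, sp=0xdc
prologue pushed ['r0', 'r1', 'r3'] at ['0xdb', '0xda', '0xd9']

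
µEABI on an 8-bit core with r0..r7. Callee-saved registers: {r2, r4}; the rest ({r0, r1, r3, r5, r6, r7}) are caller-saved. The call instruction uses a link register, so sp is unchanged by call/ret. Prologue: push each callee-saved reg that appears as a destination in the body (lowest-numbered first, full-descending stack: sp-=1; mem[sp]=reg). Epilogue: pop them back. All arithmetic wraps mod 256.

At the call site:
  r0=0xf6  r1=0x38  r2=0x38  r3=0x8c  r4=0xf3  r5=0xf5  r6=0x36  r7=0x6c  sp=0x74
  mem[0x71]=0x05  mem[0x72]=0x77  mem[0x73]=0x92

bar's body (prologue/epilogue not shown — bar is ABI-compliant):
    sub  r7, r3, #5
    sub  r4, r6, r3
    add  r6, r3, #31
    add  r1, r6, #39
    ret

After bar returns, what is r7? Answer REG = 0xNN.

REG = 0x87

prologue: push r4 -> mem[0x73]=0xf3, sp=0x73
body[0] sub  r7, r3, #5 -> r7=0x87
body[1] sub  r4, r6, r3 -> r4=0xaa
body[2] add  r6, r3, #31 -> r6=0xab
body[3] add  r1, r6, #39 -> r1=0xd2
epilogue: pop r4=0xf3, sp=0x74
r7 is caller-saved -> body value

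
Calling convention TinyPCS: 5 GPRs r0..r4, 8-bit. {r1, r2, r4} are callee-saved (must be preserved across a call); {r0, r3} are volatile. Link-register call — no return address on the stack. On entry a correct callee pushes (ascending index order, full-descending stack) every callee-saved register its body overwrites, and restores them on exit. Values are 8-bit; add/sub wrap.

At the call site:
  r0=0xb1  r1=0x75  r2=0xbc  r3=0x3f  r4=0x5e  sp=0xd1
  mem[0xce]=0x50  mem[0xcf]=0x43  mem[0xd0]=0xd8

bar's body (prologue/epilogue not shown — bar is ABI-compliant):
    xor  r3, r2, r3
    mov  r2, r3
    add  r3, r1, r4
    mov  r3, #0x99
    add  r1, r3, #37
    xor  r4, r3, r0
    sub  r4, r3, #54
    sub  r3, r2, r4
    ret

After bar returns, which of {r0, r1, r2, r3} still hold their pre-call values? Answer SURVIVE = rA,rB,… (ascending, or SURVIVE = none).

SURVIVE = r0,r1,r2

prologue: push r1 → mem[0xd0]=0x75, sp=0xd0
prologue: push r2 → mem[0xcf]=0xbc, sp=0xcf
prologue: push r4 → mem[0xce]=0x5e, sp=0xce
body[0] xor  r3, r2, r3 → r3=0x83
body[1] mov  r2, r3 → r2=0x83
body[2] add  r3, r1, r4 → r3=0xd3
body[3] mov  r3, #0x99 → r3=0x99
body[4] add  r1, r3, #37 → r1=0xbe
body[5] xor  r4, r3, r0 → r4=0x28
body[6] sub  r4, r3, #54 → r4=0x63
body[7] sub  r3, r2, r4 → r3=0x20
epilogue: pop r4=0x5e, sp=0xcf
epilogue: pop r2=0xbc, sp=0xd0
epilogue: pop r1=0x75, sp=0xd1
r0: caller-saved, written=False
r1: callee-saved, written=True
r2: callee-saved, written=True
r3: caller-saved, written=True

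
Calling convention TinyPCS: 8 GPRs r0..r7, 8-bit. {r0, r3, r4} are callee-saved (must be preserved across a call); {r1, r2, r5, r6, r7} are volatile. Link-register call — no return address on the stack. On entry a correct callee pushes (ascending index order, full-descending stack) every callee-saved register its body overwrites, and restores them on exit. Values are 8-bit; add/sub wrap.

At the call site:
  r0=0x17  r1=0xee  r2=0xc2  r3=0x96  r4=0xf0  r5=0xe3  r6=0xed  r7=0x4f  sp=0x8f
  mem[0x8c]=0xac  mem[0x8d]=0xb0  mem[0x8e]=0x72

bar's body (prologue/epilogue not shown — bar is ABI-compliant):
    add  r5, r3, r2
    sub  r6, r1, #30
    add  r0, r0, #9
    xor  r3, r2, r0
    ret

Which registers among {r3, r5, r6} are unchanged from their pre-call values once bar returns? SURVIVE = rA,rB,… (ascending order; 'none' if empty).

SURVIVE = r3

prologue: push r0 -> mem[0x8e]=0x17, sp=0x8e
prologue: push r3 -> mem[0x8d]=0x96, sp=0x8d
body[0] add  r5, r3, r2 -> r5=0x58
body[1] sub  r6, r1, #30 -> r6=0xd0
body[2] add  r0, r0, #9 -> r0=0x20
body[3] xor  r3, r2, r0 -> r3=0xe2
epilogue: pop r3=0x96, sp=0x8e
epilogue: pop r0=0x17, sp=0x8f
r3: callee-saved, written=True
r5: caller-saved, written=True
r6: caller-saved, written=True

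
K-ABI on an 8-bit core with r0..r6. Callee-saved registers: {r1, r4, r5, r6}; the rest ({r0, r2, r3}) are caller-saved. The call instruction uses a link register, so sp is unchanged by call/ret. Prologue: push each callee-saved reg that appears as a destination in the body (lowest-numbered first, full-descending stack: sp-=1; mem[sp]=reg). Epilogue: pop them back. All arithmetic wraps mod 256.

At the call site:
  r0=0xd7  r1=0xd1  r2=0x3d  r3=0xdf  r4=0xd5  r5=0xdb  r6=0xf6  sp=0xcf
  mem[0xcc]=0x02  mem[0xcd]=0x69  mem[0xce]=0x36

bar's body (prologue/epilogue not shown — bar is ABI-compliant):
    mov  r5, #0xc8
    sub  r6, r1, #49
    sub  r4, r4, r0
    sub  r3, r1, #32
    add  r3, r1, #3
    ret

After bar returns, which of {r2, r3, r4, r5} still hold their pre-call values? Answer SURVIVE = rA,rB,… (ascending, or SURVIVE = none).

SURVIVE = r2,r4,r5

prologue: push r4 → mem[0xce]=0xd5, sp=0xce
prologue: push r5 → mem[0xcd]=0xdb, sp=0xcd
prologue: push r6 → mem[0xcc]=0xf6, sp=0xcc
body[0] mov  r5, #0xc8 → r5=0xc8
body[1] sub  r6, r1, #49 → r6=0xa0
body[2] sub  r4, r4, r0 → r4=0xfe
body[3] sub  r3, r1, #32 → r3=0xb1
body[4] add  r3, r1, #3 → r3=0xd4
epilogue: pop r6=0xf6, sp=0xcd
epilogue: pop r5=0xdb, sp=0xce
epilogue: pop r4=0xd5, sp=0xcf
r2: caller-saved, written=False
r3: caller-saved, written=True
r4: callee-saved, written=True
r5: callee-saved, written=True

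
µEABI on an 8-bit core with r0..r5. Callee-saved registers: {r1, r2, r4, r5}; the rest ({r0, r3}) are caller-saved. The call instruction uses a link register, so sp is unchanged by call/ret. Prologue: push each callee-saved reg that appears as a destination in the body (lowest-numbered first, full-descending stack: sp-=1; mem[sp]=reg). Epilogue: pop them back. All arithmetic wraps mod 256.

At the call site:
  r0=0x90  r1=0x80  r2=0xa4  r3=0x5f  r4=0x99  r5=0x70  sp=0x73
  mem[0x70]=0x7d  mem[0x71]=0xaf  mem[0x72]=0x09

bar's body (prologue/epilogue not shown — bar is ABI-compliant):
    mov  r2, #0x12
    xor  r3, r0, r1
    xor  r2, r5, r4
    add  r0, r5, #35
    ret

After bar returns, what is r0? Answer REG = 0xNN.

REG = 0x93

prologue: push r2 → mem[0x72]=0xa4, sp=0x72
body[0] mov  r2, #0x12 → r2=0x12
body[1] xor  r3, r0, r1 → r3=0x10
body[2] xor  r2, r5, r4 → r2=0xe9
body[3] add  r0, r5, #35 → r0=0x93
epilogue: pop r2=0xa4, sp=0x73
r0 is caller-saved → body value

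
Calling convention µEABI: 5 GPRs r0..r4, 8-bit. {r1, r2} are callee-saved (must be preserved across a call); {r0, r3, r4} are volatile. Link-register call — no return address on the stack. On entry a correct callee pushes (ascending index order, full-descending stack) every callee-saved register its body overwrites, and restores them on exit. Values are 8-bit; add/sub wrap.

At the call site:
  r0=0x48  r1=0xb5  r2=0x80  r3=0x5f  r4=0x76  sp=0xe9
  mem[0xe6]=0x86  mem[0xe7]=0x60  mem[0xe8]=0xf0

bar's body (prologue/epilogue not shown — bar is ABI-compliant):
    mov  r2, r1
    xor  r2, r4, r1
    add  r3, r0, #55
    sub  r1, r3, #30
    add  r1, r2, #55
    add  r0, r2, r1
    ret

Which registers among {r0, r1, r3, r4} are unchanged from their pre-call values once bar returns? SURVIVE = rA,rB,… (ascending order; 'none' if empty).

SURVIVE = r1,r4

prologue: push r1 → mem[0xe8]=0xb5, sp=0xe8
prologue: push r2 → mem[0xe7]=0x80, sp=0xe7
body[0] mov  r2, r1 → r2=0xb5
body[1] xor  r2, r4, r1 → r2=0xc3
body[2] add  r3, r0, #55 → r3=0x7f
body[3] sub  r1, r3, #30 → r1=0x61
body[4] add  r1, r2, #55 → r1=0xfa
body[5] add  r0, r2, r1 → r0=0xbd
epilogue: pop r2=0x80, sp=0xe8
epilogue: pop r1=0xb5, sp=0xe9
r0: caller-saved, written=True
r1: callee-saved, written=True
r3: caller-saved, written=True
r4: caller-saved, written=False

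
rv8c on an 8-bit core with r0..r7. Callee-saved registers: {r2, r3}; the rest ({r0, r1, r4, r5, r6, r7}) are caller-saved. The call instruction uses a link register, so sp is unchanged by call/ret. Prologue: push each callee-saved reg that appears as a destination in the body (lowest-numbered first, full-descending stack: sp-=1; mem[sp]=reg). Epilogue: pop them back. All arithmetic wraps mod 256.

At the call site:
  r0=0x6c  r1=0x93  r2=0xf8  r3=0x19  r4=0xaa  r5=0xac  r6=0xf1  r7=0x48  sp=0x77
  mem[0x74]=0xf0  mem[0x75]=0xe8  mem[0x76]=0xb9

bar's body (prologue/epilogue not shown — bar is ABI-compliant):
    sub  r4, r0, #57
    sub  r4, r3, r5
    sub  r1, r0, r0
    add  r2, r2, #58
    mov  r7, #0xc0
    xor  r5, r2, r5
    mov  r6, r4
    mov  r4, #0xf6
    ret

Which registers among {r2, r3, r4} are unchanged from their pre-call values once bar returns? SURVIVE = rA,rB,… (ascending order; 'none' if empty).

prologue: push r2 -> mem[0x76]=0xf8, sp=0x76
body[0] sub  r4, r0, #57 -> r4=0x33
body[1] sub  r4, r3, r5 -> r4=0x6d
body[2] sub  r1, r0, r0 -> r1=0x00
body[3] add  r2, r2, #58 -> r2=0x32
body[4] mov  r7, #0xc0 -> r7=0xc0
body[5] xor  r5, r2, r5 -> r5=0x9e
body[6] mov  r6, r4 -> r6=0x6d
body[7] mov  r4, #0xf6 -> r4=0xf6
epilogue: pop r2=0xf8, sp=0x77
r2: callee-saved, written=True
r3: callee-saved, written=False
r4: caller-saved, written=True

SURVIVE = r2,r3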